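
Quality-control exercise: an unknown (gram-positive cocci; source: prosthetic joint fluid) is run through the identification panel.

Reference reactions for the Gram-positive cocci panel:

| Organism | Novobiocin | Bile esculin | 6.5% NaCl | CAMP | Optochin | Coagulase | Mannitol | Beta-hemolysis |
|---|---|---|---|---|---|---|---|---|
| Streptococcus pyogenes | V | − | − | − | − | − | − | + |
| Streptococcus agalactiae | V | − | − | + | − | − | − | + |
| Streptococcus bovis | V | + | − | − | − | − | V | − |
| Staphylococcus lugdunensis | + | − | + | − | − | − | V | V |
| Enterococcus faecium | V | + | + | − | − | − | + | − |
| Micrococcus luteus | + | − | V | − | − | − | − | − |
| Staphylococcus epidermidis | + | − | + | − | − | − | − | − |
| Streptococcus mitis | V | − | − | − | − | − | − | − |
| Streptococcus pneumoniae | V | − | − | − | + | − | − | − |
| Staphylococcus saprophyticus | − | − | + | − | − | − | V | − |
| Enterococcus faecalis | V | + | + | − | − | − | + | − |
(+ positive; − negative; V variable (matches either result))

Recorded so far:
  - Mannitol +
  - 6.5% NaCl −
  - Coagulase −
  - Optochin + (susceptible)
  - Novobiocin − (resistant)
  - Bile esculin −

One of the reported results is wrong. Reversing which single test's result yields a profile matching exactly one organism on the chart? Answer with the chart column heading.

As reported, no row in the chart matches all 6 reactions.
Reversing 6.5% NaCl → still no organism matches.
Reversing Optochin → still no organism matches.
Reversing Bile esculin → still no organism matches.
Reversing Mannitol (to −) → unique match: Streptococcus pneumoniae.
Reversing Coagulase → still no organism matches.
Reversing Novobiocin → still no organism matches.

Mannitol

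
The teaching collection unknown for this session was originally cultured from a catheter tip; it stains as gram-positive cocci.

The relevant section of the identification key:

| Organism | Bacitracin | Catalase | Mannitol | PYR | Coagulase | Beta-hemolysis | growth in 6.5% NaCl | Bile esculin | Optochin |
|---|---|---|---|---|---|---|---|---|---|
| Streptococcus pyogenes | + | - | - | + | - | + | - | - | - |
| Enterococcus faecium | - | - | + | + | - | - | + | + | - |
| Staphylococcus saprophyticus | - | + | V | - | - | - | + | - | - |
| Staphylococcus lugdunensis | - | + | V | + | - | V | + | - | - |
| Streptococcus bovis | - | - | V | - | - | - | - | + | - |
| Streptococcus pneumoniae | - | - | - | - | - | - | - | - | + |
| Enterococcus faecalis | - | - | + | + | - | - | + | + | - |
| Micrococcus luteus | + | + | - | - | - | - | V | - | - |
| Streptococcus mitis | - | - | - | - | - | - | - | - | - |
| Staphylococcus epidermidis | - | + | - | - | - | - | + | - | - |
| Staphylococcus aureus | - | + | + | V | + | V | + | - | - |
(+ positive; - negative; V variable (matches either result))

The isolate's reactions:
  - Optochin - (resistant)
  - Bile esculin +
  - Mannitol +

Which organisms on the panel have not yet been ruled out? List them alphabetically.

Optochin -: excludes Streptococcus pneumoniae — 10 left.
Bile esculin +: excludes 7 organisms — 3 left.
Mannitol +: all 3 remaining candidates are consistent.

Enterococcus faecalis, Enterococcus faecium, Streptococcus bovis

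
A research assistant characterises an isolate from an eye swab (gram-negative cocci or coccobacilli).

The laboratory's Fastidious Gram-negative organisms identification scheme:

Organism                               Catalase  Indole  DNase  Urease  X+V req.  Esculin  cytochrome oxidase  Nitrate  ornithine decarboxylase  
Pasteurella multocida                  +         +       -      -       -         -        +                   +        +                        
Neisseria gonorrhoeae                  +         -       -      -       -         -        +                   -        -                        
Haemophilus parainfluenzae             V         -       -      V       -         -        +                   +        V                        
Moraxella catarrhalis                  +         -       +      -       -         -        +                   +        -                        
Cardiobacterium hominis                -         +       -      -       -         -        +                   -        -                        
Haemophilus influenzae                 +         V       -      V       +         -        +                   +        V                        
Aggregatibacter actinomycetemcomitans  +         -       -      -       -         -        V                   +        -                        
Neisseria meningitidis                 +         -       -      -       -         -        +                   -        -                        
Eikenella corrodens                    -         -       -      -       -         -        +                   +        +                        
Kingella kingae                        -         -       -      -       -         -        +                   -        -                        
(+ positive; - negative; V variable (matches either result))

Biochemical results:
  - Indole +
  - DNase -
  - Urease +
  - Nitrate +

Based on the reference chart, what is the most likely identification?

Haemophilus influenzae

Nitrate +: excludes Neisseria gonorrhoeae, Cardiobacterium hominis, Neisseria meningitidis, Kingella kingae — 6 left.
DNase -: excludes Moraxella catarrhalis — 5 left.
Urease +: excludes Pasteurella multocida, Aggregatibacter actinomycetemcomitans, Eikenella corrodens — 2 left.
Indole +: excludes Haemophilus parainfluenzae — 1 left.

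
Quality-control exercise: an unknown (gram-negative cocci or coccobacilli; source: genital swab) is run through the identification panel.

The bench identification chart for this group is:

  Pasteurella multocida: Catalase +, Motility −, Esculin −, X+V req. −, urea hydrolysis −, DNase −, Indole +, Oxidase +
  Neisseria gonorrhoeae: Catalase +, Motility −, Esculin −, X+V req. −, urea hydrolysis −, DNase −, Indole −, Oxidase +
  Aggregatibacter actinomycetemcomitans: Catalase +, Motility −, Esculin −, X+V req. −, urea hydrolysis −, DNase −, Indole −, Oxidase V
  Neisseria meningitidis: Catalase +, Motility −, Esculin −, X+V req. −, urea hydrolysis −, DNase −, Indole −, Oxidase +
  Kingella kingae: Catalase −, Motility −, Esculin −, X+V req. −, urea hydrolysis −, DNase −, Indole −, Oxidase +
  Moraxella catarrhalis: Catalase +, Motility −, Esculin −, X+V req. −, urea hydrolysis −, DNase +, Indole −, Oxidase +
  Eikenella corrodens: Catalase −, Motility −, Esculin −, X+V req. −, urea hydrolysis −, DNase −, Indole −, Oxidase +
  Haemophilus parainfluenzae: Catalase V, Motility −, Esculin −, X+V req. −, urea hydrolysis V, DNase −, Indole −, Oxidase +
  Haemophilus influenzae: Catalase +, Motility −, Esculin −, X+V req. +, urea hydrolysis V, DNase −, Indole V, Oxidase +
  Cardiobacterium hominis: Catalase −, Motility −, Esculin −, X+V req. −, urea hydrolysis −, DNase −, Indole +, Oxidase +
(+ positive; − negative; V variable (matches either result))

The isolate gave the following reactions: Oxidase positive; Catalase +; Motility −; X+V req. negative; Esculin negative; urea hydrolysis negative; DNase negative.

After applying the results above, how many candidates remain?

urea hydrolysis −: all 10 remaining candidates are consistent.
Oxidase +: all 10 remaining candidates are consistent.
DNase −: excludes Moraxella catarrhalis — 9 left.
Esculin −: all 9 remaining candidates are consistent.
X+V req. −: excludes Haemophilus influenzae — 8 left.
Motility −: all 8 remaining candidates are consistent.
Catalase +: excludes Kingella kingae, Eikenella corrodens, Cardiobacterium hominis — 5 left.
Still consistent: Aggregatibacter actinomycetemcomitans, Haemophilus parainfluenzae, Neisseria gonorrhoeae, Neisseria meningitidis, Pasteurella multocida.

5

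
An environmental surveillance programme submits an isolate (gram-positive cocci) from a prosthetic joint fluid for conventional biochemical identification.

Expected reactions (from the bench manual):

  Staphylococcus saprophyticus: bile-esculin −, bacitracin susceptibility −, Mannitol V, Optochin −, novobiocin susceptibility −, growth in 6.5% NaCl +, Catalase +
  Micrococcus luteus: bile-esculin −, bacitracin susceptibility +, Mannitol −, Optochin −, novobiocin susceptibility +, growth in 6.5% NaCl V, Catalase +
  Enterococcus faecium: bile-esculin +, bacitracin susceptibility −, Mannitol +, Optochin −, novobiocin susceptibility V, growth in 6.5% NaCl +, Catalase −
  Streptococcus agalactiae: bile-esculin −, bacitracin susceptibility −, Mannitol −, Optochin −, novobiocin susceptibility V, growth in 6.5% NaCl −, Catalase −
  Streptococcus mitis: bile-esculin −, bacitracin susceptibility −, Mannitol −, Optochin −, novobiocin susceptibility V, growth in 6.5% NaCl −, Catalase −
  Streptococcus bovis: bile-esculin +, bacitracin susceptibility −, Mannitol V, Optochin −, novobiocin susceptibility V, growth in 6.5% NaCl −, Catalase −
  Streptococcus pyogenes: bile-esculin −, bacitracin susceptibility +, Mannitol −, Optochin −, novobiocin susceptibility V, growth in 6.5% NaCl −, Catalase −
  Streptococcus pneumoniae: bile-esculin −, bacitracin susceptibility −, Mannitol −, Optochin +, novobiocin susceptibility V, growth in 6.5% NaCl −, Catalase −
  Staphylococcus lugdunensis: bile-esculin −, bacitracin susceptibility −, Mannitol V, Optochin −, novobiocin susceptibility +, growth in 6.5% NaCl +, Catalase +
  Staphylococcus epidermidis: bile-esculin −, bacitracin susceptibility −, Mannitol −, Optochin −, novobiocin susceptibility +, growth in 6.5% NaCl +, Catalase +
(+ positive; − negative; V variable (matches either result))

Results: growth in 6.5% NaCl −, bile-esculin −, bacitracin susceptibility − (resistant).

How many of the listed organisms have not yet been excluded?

bile-esculin −: excludes Enterococcus faecium, Streptococcus bovis — 8 left.
bacitracin susceptibility −: excludes Micrococcus luteus, Streptococcus pyogenes — 6 left.
growth in 6.5% NaCl −: excludes Staphylococcus saprophyticus, Staphylococcus lugdunensis, Staphylococcus epidermidis — 3 left.
Still consistent: Streptococcus agalactiae, Streptococcus mitis, Streptococcus pneumoniae.

3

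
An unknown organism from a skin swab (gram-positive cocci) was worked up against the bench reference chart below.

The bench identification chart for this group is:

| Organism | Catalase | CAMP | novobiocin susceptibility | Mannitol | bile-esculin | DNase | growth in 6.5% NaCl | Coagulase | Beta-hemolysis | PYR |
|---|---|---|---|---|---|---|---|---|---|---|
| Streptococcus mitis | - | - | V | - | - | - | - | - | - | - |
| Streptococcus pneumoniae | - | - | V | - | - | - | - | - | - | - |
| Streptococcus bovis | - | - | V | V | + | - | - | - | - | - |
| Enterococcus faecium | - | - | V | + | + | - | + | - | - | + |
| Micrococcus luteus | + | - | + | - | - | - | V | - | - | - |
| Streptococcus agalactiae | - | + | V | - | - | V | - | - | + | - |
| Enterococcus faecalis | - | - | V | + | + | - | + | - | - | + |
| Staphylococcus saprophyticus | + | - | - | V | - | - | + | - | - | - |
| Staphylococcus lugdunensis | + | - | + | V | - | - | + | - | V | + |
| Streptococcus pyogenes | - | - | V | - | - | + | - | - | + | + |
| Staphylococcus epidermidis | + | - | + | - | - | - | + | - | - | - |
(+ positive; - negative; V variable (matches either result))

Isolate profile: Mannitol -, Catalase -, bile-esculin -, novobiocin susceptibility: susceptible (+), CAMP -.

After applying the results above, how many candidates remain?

3

bile-esculin -: excludes Streptococcus bovis, Enterococcus faecium, Enterococcus faecalis — 8 left.
Mannitol -: all 8 remaining candidates are consistent.
CAMP -: excludes Streptococcus agalactiae — 7 left.
novobiocin susceptibility +: excludes Staphylococcus saprophyticus — 6 left.
Catalase -: excludes Micrococcus luteus, Staphylococcus lugdunensis, Staphylococcus epidermidis — 3 left.
Still consistent: Streptococcus mitis, Streptococcus pneumoniae, Streptococcus pyogenes.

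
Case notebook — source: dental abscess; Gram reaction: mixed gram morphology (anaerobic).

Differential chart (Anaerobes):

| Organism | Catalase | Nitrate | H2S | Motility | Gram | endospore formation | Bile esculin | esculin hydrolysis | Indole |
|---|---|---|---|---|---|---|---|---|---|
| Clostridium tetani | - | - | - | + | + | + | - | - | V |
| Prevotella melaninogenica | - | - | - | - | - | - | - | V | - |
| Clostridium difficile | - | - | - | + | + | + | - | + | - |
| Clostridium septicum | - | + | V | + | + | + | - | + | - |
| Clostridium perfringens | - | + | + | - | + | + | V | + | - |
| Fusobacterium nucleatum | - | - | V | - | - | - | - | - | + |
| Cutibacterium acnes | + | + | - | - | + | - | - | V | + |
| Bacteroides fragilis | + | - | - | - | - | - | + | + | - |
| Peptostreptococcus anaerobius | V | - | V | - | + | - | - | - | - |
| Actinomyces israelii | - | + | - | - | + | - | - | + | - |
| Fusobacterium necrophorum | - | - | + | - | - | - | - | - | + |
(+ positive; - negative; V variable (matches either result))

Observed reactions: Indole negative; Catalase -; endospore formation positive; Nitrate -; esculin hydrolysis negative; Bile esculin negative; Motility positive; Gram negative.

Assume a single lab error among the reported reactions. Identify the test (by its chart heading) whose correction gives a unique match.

Gram

As reported, no row in the chart matches all 8 reactions.
Reversing Nitrate → still no organism matches.
Reversing endospore formation → still no organism matches.
Reversing Gram (to +) → unique match: Clostridium tetani.
Reversing Bile esculin → still no organism matches.
Reversing Motility → still no organism matches.
Reversing esculin hydrolysis → still no organism matches.
Reversing Catalase → still no organism matches.
Reversing Indole → still no organism matches.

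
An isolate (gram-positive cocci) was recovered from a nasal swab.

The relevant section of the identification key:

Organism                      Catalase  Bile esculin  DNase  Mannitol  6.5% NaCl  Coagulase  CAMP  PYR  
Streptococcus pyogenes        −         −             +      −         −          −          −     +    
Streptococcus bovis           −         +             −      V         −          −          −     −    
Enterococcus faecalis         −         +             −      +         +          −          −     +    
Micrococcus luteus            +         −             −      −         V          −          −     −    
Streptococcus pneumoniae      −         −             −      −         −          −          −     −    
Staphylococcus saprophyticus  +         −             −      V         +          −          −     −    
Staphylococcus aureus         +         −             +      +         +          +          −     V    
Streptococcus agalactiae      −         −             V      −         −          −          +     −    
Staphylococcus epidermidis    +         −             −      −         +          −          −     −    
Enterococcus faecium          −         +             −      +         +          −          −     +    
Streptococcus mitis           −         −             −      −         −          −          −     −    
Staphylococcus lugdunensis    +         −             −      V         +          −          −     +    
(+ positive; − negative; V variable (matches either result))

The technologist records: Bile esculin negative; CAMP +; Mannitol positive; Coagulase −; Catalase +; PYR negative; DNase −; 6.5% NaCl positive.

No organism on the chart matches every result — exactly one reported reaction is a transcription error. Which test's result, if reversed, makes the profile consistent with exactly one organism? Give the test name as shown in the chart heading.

CAMP

As reported, no row in the chart matches all 8 reactions.
Reversing Mannitol → still no organism matches.
Reversing 6.5% NaCl → still no organism matches.
Reversing Bile esculin → still no organism matches.
Reversing DNase → still no organism matches.
Reversing PYR → still no organism matches.
Reversing Coagulase → still no organism matches.
Reversing Catalase → still no organism matches.
Reversing CAMP (to −) → unique match: Staphylococcus saprophyticus.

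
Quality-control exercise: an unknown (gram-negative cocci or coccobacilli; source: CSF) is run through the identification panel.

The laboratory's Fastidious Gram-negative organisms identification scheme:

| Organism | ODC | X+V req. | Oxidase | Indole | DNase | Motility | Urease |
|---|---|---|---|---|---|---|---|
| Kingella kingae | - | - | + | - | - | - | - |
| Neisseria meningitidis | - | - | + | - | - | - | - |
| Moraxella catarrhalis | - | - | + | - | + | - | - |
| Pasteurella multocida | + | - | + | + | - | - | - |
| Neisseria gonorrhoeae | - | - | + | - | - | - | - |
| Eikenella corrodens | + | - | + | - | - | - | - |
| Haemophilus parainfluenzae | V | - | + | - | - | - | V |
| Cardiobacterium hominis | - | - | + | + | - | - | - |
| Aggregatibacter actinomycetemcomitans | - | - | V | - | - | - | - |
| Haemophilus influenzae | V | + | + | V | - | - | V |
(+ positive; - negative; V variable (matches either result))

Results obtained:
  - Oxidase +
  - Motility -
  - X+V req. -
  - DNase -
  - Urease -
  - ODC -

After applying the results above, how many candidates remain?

Motility -: all 10 remaining candidates are consistent.
DNase -: excludes Moraxella catarrhalis — 9 left.
ODC -: excludes Pasteurella multocida, Eikenella corrodens — 7 left.
Urease -: all 7 remaining candidates are consistent.
X+V req. -: excludes Haemophilus influenzae — 6 left.
Oxidase +: all 6 remaining candidates are consistent.
Still consistent: Aggregatibacter actinomycetemcomitans, Cardiobacterium hominis, Haemophilus parainfluenzae, Kingella kingae, Neisseria gonorrhoeae, Neisseria meningitidis.

6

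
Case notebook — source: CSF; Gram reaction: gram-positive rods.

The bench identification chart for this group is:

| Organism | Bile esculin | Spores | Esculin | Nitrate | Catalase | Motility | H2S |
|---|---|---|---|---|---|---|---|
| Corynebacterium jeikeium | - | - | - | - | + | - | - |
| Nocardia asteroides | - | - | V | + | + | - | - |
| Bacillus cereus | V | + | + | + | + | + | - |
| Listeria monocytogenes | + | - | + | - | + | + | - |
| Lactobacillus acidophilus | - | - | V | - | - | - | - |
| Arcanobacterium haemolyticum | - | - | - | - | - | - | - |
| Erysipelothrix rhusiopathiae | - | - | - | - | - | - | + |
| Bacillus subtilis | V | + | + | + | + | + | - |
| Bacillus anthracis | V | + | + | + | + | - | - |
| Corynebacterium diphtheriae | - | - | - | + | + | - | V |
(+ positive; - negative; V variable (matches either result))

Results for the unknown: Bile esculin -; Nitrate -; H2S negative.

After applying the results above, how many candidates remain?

Nitrate -: excludes 5 organisms — 5 left.
H2S -: excludes Erysipelothrix rhusiopathiae — 4 left.
Bile esculin -: excludes Listeria monocytogenes — 3 left.
Still consistent: Arcanobacterium haemolyticum, Corynebacterium jeikeium, Lactobacillus acidophilus.

3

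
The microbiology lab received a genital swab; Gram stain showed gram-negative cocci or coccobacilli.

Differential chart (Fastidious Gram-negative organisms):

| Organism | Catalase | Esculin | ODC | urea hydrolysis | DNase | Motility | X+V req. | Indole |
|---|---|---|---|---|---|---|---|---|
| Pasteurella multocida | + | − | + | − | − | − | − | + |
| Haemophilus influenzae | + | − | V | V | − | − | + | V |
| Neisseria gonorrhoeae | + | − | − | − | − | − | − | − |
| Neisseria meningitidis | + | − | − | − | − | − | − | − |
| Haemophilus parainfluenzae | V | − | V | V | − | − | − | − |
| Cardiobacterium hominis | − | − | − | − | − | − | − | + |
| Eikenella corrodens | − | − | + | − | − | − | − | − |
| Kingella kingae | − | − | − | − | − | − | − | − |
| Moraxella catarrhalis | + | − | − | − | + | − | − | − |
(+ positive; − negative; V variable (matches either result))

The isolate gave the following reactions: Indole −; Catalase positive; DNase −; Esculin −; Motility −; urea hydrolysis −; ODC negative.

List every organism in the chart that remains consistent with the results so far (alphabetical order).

Catalase +: excludes Cardiobacterium hominis, Eikenella corrodens, Kingella kingae — 6 left.
DNase −: excludes Moraxella catarrhalis — 5 left.
Indole −: excludes Pasteurella multocida — 4 left.
Esculin −: all 4 remaining candidates are consistent.
ODC −: all 4 remaining candidates are consistent.
urea hydrolysis −: all 4 remaining candidates are consistent.
Motility −: all 4 remaining candidates are consistent.

Haemophilus influenzae, Haemophilus parainfluenzae, Neisseria gonorrhoeae, Neisseria meningitidis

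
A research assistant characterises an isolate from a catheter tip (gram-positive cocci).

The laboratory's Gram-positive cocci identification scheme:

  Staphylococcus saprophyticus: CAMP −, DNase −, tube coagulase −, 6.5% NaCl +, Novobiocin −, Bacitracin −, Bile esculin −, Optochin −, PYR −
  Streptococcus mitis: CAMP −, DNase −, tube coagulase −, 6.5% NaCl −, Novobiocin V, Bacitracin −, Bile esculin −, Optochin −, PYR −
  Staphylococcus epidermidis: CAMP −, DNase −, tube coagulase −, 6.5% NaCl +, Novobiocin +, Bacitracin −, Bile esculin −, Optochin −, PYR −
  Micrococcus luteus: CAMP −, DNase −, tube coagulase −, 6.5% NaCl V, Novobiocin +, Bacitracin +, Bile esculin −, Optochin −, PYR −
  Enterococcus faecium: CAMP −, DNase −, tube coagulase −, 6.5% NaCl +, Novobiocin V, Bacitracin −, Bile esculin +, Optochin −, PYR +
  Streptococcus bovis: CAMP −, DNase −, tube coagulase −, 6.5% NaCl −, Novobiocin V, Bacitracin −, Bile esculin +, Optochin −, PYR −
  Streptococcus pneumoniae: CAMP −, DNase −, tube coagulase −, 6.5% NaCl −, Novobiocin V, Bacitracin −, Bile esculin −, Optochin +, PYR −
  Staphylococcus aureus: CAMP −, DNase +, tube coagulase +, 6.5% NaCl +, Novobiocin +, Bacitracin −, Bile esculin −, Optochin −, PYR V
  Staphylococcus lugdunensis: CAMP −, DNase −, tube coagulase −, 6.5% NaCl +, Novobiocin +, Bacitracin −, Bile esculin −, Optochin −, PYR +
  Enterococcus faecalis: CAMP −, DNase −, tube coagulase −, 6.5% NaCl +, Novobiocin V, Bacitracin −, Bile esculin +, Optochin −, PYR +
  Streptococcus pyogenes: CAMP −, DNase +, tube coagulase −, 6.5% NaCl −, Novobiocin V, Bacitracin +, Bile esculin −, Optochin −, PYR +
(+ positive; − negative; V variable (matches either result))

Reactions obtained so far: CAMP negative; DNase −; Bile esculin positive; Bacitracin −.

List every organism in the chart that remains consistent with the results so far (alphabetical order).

Bacitracin −: excludes Micrococcus luteus, Streptococcus pyogenes — 9 left.
DNase −: excludes Staphylococcus aureus — 8 left.
CAMP −: all 8 remaining candidates are consistent.
Bile esculin +: excludes 5 organisms — 3 left.

Enterococcus faecalis, Enterococcus faecium, Streptococcus bovis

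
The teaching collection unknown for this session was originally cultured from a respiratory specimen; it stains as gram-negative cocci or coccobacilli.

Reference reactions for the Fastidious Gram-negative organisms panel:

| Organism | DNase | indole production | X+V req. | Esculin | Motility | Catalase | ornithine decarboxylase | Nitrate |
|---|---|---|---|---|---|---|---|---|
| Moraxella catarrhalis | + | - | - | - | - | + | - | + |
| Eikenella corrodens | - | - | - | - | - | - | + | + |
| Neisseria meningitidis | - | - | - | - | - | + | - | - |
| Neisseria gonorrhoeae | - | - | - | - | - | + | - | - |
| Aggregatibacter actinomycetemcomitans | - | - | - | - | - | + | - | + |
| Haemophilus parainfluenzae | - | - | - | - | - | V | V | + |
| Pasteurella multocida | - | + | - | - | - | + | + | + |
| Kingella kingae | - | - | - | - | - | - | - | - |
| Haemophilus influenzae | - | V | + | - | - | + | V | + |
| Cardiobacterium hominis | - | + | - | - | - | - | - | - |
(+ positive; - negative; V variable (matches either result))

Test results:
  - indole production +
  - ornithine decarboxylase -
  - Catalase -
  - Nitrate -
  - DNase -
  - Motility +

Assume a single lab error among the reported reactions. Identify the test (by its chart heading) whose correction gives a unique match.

As reported, no row in the chart matches all 6 reactions.
Reversing indole production → still no organism matches.
Reversing Catalase → still no organism matches.
Reversing Nitrate → still no organism matches.
Reversing ornithine decarboxylase → still no organism matches.
Reversing Motility (to -) → unique match: Cardiobacterium hominis.
Reversing DNase → still no organism matches.

Motility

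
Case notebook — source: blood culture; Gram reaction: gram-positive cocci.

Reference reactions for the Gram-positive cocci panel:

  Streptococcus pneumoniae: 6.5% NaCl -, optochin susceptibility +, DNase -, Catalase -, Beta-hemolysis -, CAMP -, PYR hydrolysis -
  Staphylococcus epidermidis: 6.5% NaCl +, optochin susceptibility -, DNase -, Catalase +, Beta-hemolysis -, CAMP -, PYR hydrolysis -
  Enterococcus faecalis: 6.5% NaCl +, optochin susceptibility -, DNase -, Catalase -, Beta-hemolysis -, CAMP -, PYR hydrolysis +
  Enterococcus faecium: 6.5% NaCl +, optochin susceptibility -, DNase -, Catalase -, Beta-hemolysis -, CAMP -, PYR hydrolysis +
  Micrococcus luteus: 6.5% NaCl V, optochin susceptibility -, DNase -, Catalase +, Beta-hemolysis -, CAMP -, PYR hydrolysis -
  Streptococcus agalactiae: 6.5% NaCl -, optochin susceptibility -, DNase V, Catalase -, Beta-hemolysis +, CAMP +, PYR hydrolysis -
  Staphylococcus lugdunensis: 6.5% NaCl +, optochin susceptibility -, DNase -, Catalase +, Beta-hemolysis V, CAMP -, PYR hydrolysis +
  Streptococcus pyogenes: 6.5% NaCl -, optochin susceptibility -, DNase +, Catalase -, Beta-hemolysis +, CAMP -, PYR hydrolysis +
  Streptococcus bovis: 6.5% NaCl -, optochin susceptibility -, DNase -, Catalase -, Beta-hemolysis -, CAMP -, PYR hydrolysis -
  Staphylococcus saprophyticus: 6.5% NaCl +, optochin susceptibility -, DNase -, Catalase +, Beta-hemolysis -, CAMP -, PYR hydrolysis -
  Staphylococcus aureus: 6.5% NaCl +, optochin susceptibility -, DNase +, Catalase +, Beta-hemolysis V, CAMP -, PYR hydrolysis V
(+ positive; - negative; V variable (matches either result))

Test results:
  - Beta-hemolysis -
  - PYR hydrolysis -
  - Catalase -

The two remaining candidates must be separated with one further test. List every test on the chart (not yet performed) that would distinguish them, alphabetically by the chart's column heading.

PYR hydrolysis -: excludes Enterococcus faecalis, Enterococcus faecium, Staphylococcus lugdunensis, Streptococcus pyogenes — 7 left.
Beta-hemolysis -: excludes Streptococcus agalactiae — 6 left.
Catalase -: excludes Staphylococcus epidermidis, Micrococcus luteus, Staphylococcus saprophyticus, Staphylococcus aureus — 2 left.
Two candidates remain: Streptococcus bovis and Streptococcus pneumoniae.
  6.5% NaCl: - vs - — same for both, does not separate.
  optochin susceptibility: Streptococcus bovis -, Streptococcus pneumoniae + — discriminates.
  DNase: - vs - — same for both, does not separate.
  CAMP: - vs - — same for both, does not separate.

optochin susceptibility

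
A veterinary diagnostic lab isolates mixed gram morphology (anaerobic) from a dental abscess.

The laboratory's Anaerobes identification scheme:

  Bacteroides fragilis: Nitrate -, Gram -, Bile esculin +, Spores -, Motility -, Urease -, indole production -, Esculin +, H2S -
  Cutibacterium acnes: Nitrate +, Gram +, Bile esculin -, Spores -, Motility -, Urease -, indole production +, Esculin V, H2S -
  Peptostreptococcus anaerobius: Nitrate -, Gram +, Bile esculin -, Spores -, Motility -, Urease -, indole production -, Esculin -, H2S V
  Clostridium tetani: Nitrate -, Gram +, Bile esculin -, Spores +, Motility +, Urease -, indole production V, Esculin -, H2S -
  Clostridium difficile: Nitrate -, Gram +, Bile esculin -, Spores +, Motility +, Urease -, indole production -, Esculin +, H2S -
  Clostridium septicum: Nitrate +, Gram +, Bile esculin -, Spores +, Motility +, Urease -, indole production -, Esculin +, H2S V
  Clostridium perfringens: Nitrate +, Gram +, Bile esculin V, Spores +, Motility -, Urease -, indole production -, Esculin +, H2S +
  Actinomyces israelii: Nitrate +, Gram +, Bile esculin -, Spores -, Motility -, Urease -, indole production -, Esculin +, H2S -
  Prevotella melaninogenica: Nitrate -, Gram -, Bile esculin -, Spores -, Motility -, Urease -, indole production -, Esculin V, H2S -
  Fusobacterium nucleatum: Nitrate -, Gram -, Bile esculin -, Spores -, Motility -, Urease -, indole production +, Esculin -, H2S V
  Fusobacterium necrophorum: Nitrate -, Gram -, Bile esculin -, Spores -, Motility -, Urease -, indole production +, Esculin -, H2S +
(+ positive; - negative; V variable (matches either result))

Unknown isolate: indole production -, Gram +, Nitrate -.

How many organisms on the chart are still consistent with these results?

3

Nitrate -: excludes Cutibacterium acnes, Clostridium septicum, Clostridium perfringens, Actinomyces israelii — 7 left.
indole production -: excludes Fusobacterium nucleatum, Fusobacterium necrophorum — 5 left.
Gram +: excludes Bacteroides fragilis, Prevotella melaninogenica — 3 left.
Still consistent: Clostridium difficile, Clostridium tetani, Peptostreptococcus anaerobius.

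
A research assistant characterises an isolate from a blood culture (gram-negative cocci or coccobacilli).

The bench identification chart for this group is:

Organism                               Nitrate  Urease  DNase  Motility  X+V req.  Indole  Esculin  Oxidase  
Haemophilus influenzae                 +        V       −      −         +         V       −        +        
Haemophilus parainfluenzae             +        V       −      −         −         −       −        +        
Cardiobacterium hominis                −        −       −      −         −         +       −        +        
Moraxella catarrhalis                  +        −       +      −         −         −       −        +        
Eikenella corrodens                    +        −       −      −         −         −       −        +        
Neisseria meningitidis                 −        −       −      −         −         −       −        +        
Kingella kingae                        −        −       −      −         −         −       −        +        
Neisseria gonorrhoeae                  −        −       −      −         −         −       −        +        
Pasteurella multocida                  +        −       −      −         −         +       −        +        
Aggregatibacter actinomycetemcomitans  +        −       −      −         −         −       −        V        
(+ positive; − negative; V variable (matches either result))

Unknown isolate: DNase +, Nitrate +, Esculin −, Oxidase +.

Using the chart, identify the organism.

Moraxella catarrhalis

Oxidase +: all 10 remaining candidates are consistent.
DNase +: excludes 9 organisms — 1 left.
Esculin −: the one remaining candidate is consistent.
Nitrate +: the one remaining candidate is consistent.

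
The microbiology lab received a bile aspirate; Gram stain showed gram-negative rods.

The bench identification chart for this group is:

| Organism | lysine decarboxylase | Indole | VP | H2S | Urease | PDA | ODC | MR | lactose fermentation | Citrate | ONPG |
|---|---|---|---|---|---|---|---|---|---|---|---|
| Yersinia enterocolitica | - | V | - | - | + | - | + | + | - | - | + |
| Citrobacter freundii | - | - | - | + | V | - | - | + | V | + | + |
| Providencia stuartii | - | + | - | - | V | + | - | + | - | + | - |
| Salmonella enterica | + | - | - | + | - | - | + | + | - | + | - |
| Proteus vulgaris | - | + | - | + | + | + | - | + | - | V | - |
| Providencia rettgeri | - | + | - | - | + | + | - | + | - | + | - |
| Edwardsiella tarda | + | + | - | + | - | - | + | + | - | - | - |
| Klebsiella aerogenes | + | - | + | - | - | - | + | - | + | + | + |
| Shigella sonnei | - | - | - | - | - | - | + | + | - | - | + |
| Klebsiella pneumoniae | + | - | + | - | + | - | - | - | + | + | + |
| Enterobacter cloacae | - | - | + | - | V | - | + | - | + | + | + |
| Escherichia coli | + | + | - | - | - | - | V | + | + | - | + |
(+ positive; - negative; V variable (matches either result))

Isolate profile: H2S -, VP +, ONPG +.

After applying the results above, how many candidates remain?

3

VP +: excludes 9 organisms — 3 left.
H2S -: all 3 remaining candidates are consistent.
ONPG +: all 3 remaining candidates are consistent.
Still consistent: Enterobacter cloacae, Klebsiella aerogenes, Klebsiella pneumoniae.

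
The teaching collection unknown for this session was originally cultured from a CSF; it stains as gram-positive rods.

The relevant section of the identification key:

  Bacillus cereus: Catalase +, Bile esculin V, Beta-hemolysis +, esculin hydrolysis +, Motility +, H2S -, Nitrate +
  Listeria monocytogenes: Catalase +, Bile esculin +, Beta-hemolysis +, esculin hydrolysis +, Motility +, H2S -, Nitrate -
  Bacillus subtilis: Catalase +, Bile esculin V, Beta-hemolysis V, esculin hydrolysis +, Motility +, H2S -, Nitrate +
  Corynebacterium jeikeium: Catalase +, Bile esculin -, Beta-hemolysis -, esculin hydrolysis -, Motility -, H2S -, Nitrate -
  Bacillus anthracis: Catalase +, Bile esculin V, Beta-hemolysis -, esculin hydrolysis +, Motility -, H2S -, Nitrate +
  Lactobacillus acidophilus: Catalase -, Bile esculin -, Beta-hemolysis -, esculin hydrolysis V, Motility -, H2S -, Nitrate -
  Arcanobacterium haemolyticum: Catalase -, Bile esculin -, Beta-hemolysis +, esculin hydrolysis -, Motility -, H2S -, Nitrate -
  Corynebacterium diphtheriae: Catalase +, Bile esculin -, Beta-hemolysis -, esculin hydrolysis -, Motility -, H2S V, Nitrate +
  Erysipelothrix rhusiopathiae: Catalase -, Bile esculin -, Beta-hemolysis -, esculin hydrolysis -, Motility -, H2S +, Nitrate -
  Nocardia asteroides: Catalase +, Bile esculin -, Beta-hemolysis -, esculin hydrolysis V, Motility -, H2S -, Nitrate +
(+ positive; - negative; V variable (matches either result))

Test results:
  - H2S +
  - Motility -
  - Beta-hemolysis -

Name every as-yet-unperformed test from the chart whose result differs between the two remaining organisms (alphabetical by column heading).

Catalase, Nitrate

Beta-hemolysis -: excludes Bacillus cereus, Listeria monocytogenes, Arcanobacterium haemolyticum — 7 left.
H2S +: excludes 5 organisms — 2 left.
Motility -: all 2 remaining candidates are consistent.
Two candidates remain: Corynebacterium diphtheriae and Erysipelothrix rhusiopathiae.
  Catalase: Corynebacterium diphtheriae +, Erysipelothrix rhusiopathiae - — discriminates.
  Bile esculin: - vs - — same for both, does not separate.
  esculin hydrolysis: - vs - — same for both, does not separate.
  Nitrate: Corynebacterium diphtheriae +, Erysipelothrix rhusiopathiae - — discriminates.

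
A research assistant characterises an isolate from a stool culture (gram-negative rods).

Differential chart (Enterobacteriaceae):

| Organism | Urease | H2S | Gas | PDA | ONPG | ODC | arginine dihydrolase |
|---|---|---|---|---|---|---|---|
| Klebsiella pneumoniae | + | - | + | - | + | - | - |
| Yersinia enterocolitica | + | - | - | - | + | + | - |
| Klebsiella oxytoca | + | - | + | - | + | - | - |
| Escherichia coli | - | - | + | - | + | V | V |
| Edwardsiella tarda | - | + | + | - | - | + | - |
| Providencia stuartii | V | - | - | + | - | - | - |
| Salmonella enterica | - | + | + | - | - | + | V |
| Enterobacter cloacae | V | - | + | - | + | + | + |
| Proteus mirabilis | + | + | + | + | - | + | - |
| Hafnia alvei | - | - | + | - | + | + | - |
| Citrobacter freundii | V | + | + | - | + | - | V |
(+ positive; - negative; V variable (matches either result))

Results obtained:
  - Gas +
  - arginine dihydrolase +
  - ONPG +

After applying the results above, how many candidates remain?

3

arginine dihydrolase +: excludes 7 organisms — 4 left.
ONPG +: excludes Salmonella enterica — 3 left.
Gas +: all 3 remaining candidates are consistent.
Still consistent: Citrobacter freundii, Enterobacter cloacae, Escherichia coli.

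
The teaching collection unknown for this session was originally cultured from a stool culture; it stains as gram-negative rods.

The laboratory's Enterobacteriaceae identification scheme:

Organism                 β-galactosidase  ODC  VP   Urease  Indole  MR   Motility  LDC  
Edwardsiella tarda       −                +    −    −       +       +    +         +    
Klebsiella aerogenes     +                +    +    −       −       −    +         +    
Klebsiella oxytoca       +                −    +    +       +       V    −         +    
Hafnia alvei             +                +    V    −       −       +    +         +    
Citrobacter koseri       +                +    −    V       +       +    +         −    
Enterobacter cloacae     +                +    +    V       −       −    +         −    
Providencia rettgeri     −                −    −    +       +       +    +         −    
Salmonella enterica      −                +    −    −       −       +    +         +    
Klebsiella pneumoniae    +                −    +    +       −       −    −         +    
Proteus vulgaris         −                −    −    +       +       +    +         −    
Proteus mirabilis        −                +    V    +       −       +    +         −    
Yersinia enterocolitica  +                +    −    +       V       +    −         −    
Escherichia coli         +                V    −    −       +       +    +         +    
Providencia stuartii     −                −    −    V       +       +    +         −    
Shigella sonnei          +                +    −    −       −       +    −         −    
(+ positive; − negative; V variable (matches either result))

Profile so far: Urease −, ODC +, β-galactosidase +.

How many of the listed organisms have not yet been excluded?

ODC +: excludes 5 organisms — 10 left.
β-galactosidase +: excludes Edwardsiella tarda, Salmonella enterica, Proteus mirabilis — 7 left.
Urease −: excludes Yersinia enterocolitica — 6 left.
Still consistent: Citrobacter koseri, Enterobacter cloacae, Escherichia coli, Hafnia alvei, Klebsiella aerogenes, Shigella sonnei.

6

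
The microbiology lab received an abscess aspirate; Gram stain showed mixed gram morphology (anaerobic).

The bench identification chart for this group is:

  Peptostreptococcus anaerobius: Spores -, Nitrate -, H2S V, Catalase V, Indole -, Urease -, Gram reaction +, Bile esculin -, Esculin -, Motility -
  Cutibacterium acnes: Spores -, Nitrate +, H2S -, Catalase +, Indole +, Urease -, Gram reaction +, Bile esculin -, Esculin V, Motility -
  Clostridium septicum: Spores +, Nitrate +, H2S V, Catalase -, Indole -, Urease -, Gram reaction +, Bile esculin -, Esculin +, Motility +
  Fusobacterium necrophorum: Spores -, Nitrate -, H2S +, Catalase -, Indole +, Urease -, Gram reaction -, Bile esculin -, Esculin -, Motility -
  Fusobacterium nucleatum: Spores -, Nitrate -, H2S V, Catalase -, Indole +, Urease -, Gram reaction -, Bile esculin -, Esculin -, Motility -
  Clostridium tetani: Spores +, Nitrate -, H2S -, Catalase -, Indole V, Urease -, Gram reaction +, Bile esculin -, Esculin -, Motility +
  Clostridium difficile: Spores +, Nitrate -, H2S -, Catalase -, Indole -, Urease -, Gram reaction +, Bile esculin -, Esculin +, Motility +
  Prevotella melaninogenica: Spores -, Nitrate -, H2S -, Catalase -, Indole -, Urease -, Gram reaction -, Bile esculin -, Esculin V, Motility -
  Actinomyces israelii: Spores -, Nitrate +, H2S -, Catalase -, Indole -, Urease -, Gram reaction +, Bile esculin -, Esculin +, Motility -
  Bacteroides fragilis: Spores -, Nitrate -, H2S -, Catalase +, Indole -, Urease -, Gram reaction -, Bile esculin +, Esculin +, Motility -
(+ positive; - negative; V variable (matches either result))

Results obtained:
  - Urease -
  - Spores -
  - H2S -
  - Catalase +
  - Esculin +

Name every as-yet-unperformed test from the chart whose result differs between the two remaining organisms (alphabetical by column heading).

Urease -: all 10 remaining candidates are consistent.
H2S -: excludes Fusobacterium necrophorum — 9 left.
Spores -: excludes Clostridium septicum, Clostridium tetani, Clostridium difficile — 6 left.
Esculin +: excludes Peptostreptococcus anaerobius, Fusobacterium nucleatum — 4 left.
Catalase +: excludes Prevotella melaninogenica, Actinomyces israelii — 2 left.
Two candidates remain: Bacteroides fragilis and Cutibacterium acnes.
  Nitrate: Bacteroides fragilis -, Cutibacterium acnes + — discriminates.
  Indole: Bacteroides fragilis -, Cutibacterium acnes + — discriminates.
  Gram reaction: Bacteroides fragilis -, Cutibacterium acnes + — discriminates.
  Bile esculin: Bacteroides fragilis +, Cutibacterium acnes - — discriminates.
  Motility: - vs - — same for both, does not separate.

Bile esculin, Gram reaction, Indole, Nitrate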